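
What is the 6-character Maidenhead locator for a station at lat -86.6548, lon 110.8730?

Offset from 180°W / 90°S: lon 290.8730°, lat 3.3452°.
Field: lon ⌊290.8730/20⌋ = 14 → O; lat ⌊3.3452/10⌋ = 0 → A.
Square: lon ⌊10.8730/2⌋ = 5; lat ⌊3.3452/1⌋ = 3.
Subsquare: lon ⌊0.8730/0.0833333⌋ = 10 → k; lat ⌊0.3452/0.0416667⌋ = 8 → i.

OA53ki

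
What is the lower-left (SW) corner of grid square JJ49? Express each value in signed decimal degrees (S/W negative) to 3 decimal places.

9.000, 8.000

Field J=9, J=9: +9·20° lon, +9·10° lat → SW at lon 0°, lat 0°.
Square 4, 9: +4·2° lon, +9·1° lat → SW at lon 8°, lat 9°.
latitude 9.000, longitude 8.000.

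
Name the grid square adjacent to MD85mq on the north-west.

Longitude subsquare m = 12; −1 → 11 = l.
Latitude subsquare q = 16; +1 → 17 = r.

MD85lr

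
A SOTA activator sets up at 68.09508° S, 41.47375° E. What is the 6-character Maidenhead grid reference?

LC01rv

Add 180° to longitude and 90° to latitude: 221.4737, 21.9049.
Field: lon ⌊221.4737/20⌋ = 11 → L; lat ⌊21.9049/10⌋ = 2 → C.
Square: lon ⌊1.4737/2⌋ = 0; lat ⌊1.9049/1⌋ = 1.
Subsquare: lon ⌊1.4737/0.0833333⌋ = 17 → r; lat ⌊0.9049/0.0416667⌋ = 21 → v.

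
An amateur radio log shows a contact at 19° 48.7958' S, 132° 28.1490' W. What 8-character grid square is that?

CH30se34

Offset from 180°W / 90°S: lon 47.53085°, lat 70.18674°.
Field: 47.53085/20 → 2 → C, 70.18674/10 → 7 → H; chars CH.
Square: 7.53085/2 → 3, 0.18674/1 → 0; chars 30.
Subsquare: 1.53085/0.0833333 → 18 → s, 0.18674/0.0416667 → 4 → e; chars se.
Extended square: 0.03085/0.00833333 → 3, 0.02007/0.00416667 → 4; chars 34.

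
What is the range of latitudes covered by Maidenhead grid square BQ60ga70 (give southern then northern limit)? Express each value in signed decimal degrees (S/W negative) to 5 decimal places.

Field B=1, Q=16: +1·20° lon, +16·10° lat → SW at lon -160°, lat 70°.
Square 6, 0: +6·2° lon, +0·1° lat → SW at lon -148°, lat 70°.
Subsquare g=6, a=0: +6·0.0833333° lon, +0·0.0416667° lat → SW at lon -147.5°, lat 70°.
Extended square 7, 0: +7·0.00833333° lon, +0·0.00416667° lat → SW at lon -147.442°, lat 70°.
Cell spans 0.00833333° lon × 0.00416667° lat.
south 70.00000, north 70.00417.

70.00000, 70.00417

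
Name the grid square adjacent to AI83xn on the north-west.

Longitude subsquare x = 23; −1 → 22 = w.
Latitude subsquare n = 13; +1 → 14 = o.

AI83wo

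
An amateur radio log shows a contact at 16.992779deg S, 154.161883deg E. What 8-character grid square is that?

Offset from 180°W / 90°S: lon 334.16188°, lat 73.00722°.
Field: 334.16188/20 → 16 → Q, 73.00722/10 → 7 → H; chars QH.
Square: 14.16188/2 → 7, 3.00722/1 → 3; chars 73.
Subsquare: 0.16188/0.0833333 → 1 → b, 0.00722/0.0416667 → 0 → a; chars ba.
Extended square: 0.07855/0.00833333 → 9, 0.00722/0.00416667 → 1; chars 91.

QH73ba91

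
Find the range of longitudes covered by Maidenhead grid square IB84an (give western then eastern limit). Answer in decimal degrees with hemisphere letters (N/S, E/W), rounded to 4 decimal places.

4.0000° W, 3.9167° W

Field I=8, B=1: +8·20° lon, +1·10° lat → SW at lon -20°, lat -80°.
Square 8, 4: +8·2° lon, +4·1° lat → SW at lon -4°, lat -76°.
Subsquare a=0, n=13: +0·0.0833333° lon, +13·0.0416667° lat → SW at lon -4°, lat -75.4583°.
Cell spans 0.0833333° lon × 0.0416667° lat.
west 4.0000° W, east 3.9167° W.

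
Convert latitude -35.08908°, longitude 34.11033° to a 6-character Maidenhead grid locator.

KF74bv

Add 180° to longitude and 90° to latitude: 214.1103, 54.9109.
Field: 214.1103/20 → 10 → K, 54.9109/10 → 5 → F; chars KF.
Square: 14.1103/2 → 7, 4.9109/1 → 4; chars 74.
Subsquare: 0.1103/0.0833333 → 1 → b, 0.9109/0.0416667 → 21 → v; chars bv.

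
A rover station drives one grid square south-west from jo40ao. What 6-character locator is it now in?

JO30xn

Longitude subsquare a = 0; −1 → -1, wraps to 23 = x, carry into square.
Longitude square 4; −1 → 3.
Latitude subsquare o = 14; −1 → 13 = n.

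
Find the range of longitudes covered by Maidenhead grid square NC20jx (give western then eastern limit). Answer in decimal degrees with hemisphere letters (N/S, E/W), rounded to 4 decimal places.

84.7500° E, 84.8333° E

Field N=13, C=2: +13·20° lon, +2·10° lat → SW at lon 80°, lat -70°.
Square 2, 0: +2·2° lon, +0·1° lat → SW at lon 84°, lat -70°.
Subsquare j=9, x=23: +9·0.0833333° lon, +23·0.0416667° lat → SW at lon 84.75°, lat -69.0417°.
Cell spans 0.0833333° lon × 0.0416667° lat.
west 84.7500° E, east 84.8333° E.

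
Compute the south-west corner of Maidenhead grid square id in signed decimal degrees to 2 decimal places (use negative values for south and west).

-60.00, -20.00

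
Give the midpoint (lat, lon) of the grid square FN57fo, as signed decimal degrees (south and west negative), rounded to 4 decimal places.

Field F=5, N=13: +5·20° lon, +13·10° lat → SW at lon -80°, lat 40°.
Square 5, 7: +5·2° lon, +7·1° lat → SW at lon -70°, lat 47°.
Subsquare f=5, o=14: +5·0.0833333° lon, +14·0.0416667° lat → SW at lon -69.5833°, lat 47.5833°.
Cell spans 0.0833333° lon × 0.0416667° lat. Centre is SW corner plus half of each.
latitude 47.6042, longitude -69.5417.

47.6042, -69.5417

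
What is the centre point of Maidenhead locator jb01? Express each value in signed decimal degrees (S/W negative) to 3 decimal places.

Field J=9, B=1: +9·20° lon, +1·10° lat → SW at lon 0°, lat -80°.
Square 0, 1: +0·2° lon, +1·1° lat → SW at lon 0°, lat -79°.
Cell spans 2° lon × 1° lat. Centre is SW corner plus half of each.
latitude -78.500, longitude 1.000.

-78.500, 1.000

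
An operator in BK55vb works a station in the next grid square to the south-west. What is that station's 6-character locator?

BK55ua

Longitude subsquare v = 21; −1 → 20 = u.
Latitude subsquare b = 1; −1 → 0 = a.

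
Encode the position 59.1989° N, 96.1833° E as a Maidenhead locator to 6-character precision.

NO89ce

Offset from 180°W / 90°S: lon 276.1833°, lat 149.1989°.
Field: lon ⌊276.1833/20⌋ = 13 → N; lat ⌊149.1989/10⌋ = 14 → O.
Square: lon ⌊16.1833/2⌋ = 8; lat ⌊9.1989/1⌋ = 9.
Subsquare: lon ⌊0.1833/0.0833333⌋ = 2 → c; lat ⌊0.1989/0.0416667⌋ = 4 → e.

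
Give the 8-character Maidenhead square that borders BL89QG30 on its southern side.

BL89qf39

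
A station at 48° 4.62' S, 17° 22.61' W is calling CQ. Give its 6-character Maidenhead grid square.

Add 180° to longitude and 90° to latitude: 162.6232, 41.9230.
Field: lon ⌊162.6232/20⌋ = 8 → I; lat ⌊41.9230/10⌋ = 4 → E.
Square: lon ⌊2.6232/2⌋ = 1; lat ⌊1.9230/1⌋ = 1.
Subsquare: lon ⌊0.6232/0.0833333⌋ = 7 → h; lat ⌊0.9230/0.0416667⌋ = 22 → w.

IE11hw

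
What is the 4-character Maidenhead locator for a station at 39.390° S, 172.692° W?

Offset from 180°W / 90°S: lon 7.31°, lat 50.61°.
Field: 7.31/20 → 0 → A, 50.61/10 → 5 → F; chars AF.
Square: 7.31/2 → 3, 0.61/1 → 0; chars 30.

AF30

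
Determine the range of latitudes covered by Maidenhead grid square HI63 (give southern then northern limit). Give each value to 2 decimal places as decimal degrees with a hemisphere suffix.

Field H=7, I=8: +7·20° lon, +8·10° lat → SW at lon -40°, lat -10°.
Square 6, 3: +6·2° lon, +3·1° lat → SW at lon -28°, lat -7°.
Cell spans 2° lon × 1° lat.
south 7.00° S, north 6.00° S.

7.00° S, 6.00° S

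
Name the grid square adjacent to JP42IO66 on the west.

Longitude extended square 6; −1 → 5.
The latitude characters are unchanged.

JP42io56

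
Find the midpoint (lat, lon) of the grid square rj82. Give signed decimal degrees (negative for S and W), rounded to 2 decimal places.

2.50, 177.00

Field R=17, J=9: +17·20° lon, +9·10° lat → SW at lon 160°, lat 0°.
Square 8, 2: +8·2° lon, +2·1° lat → SW at lon 176°, lat 2°.
Cell spans 2° lon × 1° lat. Centre is SW corner plus half of each.
latitude 2.50, longitude 177.00.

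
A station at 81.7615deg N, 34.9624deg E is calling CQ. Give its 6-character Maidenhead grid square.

KR71ls

Shift to the Maidenhead origin (180°W, 90°S): lon 214.9624, lat 171.7615.
Field: lon ⌊214.9624/20⌋ = 10 → K; lat ⌊171.7615/10⌋ = 17 → R.
Square: lon ⌊14.9624/2⌋ = 7; lat ⌊1.7615/1⌋ = 1.
Subsquare: lon ⌊0.9624/0.0833333⌋ = 11 → l; lat ⌊0.7615/0.0416667⌋ = 18 → s.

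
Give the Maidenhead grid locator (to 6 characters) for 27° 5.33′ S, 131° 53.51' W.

CG42bv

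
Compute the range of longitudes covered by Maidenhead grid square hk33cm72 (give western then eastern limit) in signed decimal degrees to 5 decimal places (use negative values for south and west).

-33.77500, -33.76667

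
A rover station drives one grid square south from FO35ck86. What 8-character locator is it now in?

FO35ck85

Latitude extended square 6; −1 → 5.
The longitude characters are unchanged.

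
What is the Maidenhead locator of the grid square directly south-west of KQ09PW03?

KQ09ow92

Longitude extended square 0; −1 → -1, wraps to 9, carry into subsquare.
Longitude subsquare p = 15; −1 → 14 = o.
Latitude extended square 3; −1 → 2.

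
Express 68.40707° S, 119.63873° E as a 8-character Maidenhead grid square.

OC91to62

Shift to the Maidenhead origin (180°W, 90°S): lon 299.63873, lat 21.59293.
Field: lon ⌊299.63873/20⌋ = 14 → O; lat ⌊21.59293/10⌋ = 2 → C.
Square: lon ⌊19.63873/2⌋ = 9; lat ⌊1.59293/1⌋ = 1.
Subsquare: lon ⌊1.63873/0.0833333⌋ = 19 → t; lat ⌊0.59293/0.0416667⌋ = 14 → o.
Extended square: lon ⌊0.05540/0.00833333⌋ = 6; lat ⌊0.00960/0.00416667⌋ = 2.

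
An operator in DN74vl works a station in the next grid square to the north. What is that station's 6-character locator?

Latitude subsquare l = 11; +1 → 12 = m.
The longitude characters are unchanged.

DN74vm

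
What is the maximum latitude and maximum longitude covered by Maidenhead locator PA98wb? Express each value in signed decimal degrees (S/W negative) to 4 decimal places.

-81.9167, 139.9167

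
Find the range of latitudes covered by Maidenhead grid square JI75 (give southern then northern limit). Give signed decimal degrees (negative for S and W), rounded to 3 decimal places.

-5.000, -4.000

Field J=9, I=8: +9·20° lon, +8·10° lat → SW at lon 0°, lat -10°.
Square 7, 5: +7·2° lon, +5·1° lat → SW at lon 14°, lat -5°.
Cell spans 2° lon × 1° lat.
south -5.000, north -4.000.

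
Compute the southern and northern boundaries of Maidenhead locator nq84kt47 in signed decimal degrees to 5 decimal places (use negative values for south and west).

74.82083, 74.82500

Field N=13, Q=16: +13·20° lon, +16·10° lat → SW at lon 80°, lat 70°.
Square 8, 4: +8·2° lon, +4·1° lat → SW at lon 96°, lat 74°.
Subsquare k=10, t=19: +10·0.0833333° lon, +19·0.0416667° lat → SW at lon 96.8333°, lat 74.7917°.
Extended square 4, 7: +4·0.00833333° lon, +7·0.00416667° lat → SW at lon 96.8667°, lat 74.8208°.
Cell spans 0.00833333° lon × 0.00416667° lat.
south 74.82083, north 74.82500.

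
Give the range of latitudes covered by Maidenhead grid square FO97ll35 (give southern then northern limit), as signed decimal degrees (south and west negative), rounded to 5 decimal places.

57.47917, 57.48333

Field F=5, O=14: +5·20° lon, +14·10° lat → SW at lon -80°, lat 50°.
Square 9, 7: +9·2° lon, +7·1° lat → SW at lon -62°, lat 57°.
Subsquare l=11, l=11: +11·0.0833333° lon, +11·0.0416667° lat → SW at lon -61.0833°, lat 57.4583°.
Extended square 3, 5: +3·0.00833333° lon, +5·0.00416667° lat → SW at lon -61.0583°, lat 57.4792°.
Cell spans 0.00833333° lon × 0.00416667° lat.
south 57.47917, north 57.48333.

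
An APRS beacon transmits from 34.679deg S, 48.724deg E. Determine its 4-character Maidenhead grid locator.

LF45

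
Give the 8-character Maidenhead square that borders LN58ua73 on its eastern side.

LN58ua83

Longitude extended square 7; +1 → 8.
The latitude characters are unchanged.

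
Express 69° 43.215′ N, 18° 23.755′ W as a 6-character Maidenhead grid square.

IP09tr

Offset from 180°W / 90°S: lon 161.6041°, lat 159.7202°.
Field: lon ⌊161.6041/20⌋ = 8 → I; lat ⌊159.7202/10⌋ = 15 → P.
Square: lon ⌊1.6041/2⌋ = 0; lat ⌊9.7202/1⌋ = 9.
Subsquare: lon ⌊1.6041/0.0833333⌋ = 19 → t; lat ⌊0.7202/0.0416667⌋ = 17 → r.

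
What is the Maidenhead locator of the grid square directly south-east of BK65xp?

Longitude subsquare x = 23; +1 → 24, wraps to 0 = a, carry into square.
Longitude square 6; +1 → 7.
Latitude subsquare p = 15; −1 → 14 = o.

BK75ao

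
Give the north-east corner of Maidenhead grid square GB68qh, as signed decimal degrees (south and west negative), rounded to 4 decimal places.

Field G=6, B=1: +6·20° lon, +1·10° lat → SW at lon -60°, lat -80°.
Square 6, 8: +6·2° lon, +8·1° lat → SW at lon -48°, lat -72°.
Subsquare q=16, h=7: +16·0.0833333° lon, +7·0.0416667° lat → SW at lon -46.6667°, lat -71.7083°.
Cell spans 0.0833333° lon × 0.0416667° lat. NE corner is SW corner plus one full cell.
latitude -71.6667, longitude -46.5833.

-71.6667, -46.5833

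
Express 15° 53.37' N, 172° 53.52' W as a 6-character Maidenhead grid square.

AK35nv

Offset from 180°W / 90°S: lon 7.1080°, lat 105.8895°.
Field: 7.1080/20 → 0 → A, 105.8895/10 → 10 → K; chars AK.
Square: 7.1080/2 → 3, 5.8895/1 → 5; chars 35.
Subsquare: 1.1080/0.0833333 → 13 → n, 0.8895/0.0416667 → 21 → v; chars nv.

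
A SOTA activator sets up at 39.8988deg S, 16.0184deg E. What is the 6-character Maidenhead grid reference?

Add 180° to longitude and 90° to latitude: 196.0184, 50.1012.
Field: 196.0184/20 → 9 → J, 50.1012/10 → 5 → F; chars JF.
Square: 16.0184/2 → 8, 0.1012/1 → 0; chars 80.
Subsquare: 0.0184/0.0833333 → 0 → a, 0.1012/0.0416667 → 2 → c; chars ac.

JF80ac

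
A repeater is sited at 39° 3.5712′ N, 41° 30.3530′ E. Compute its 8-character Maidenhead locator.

Add 180° to longitude and 90° to latitude: 221.50588, 129.05952.
Field: 221.50588/20 → 11 → L, 129.05952/10 → 12 → M; chars LM.
Square: 1.50588/2 → 0, 9.05952/1 → 9; chars 09.
Subsquare: 1.50588/0.0833333 → 18 → s, 0.05952/0.0416667 → 1 → b; chars sb.
Extended square: 0.00588/0.00833333 → 0, 0.01785/0.00416667 → 4; chars 04.

LM09sb04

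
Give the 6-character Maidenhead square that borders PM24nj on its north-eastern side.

PM24ok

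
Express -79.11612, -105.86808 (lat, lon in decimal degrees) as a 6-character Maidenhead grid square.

Add 180° to longitude and 90° to latitude: 74.1319, 10.8839.
Field: 74.1319/20 → 3 → D, 10.8839/10 → 1 → B; chars DB.
Square: 14.1319/2 → 7, 0.8839/1 → 0; chars 70.
Subsquare: 0.1319/0.0833333 → 1 → b, 0.8839/0.0416667 → 21 → v; chars bv.

DB70bv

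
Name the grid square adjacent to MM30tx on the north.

MM31ta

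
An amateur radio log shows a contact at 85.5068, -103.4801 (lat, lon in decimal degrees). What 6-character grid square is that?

Shift to the Maidenhead origin (180°W, 90°S): lon 76.5199, lat 175.5068.
Field: 76.5199/20 → 3 → D, 175.5068/10 → 17 → R; chars DR.
Square: 16.5199/2 → 8, 5.5068/1 → 5; chars 85.
Subsquare: 0.5199/0.0833333 → 6 → g, 0.5068/0.0416667 → 12 → m; chars gm.

DR85gm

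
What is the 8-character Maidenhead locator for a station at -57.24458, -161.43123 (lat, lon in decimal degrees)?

AD92gs81

Offset from 180°W / 90°S: lon 18.56877°, lat 32.75542°.
Field (20°×10°, letters A–R): lon ⌊18.56877/20⌋ = 0 → A; lat ⌊32.75542/10⌋ = 3 → D.
Square (2°×1°, digits 0–9): lon ⌊18.56877/2⌋ = 9; lat ⌊2.75542/1⌋ = 2.
Subsquare (5′×2.5′, letters a–x): lon ⌊0.56877/0.0833333⌋ = 6 → g; lat ⌊0.75542/0.0416667⌋ = 18 → s.
Extended square (30″×15″, digits 0–9): lon ⌊0.06877/0.00833333⌋ = 8; lat ⌊0.00542/0.00416667⌋ = 1.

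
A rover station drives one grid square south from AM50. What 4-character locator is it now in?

Latitude square 0; −1 → -1, wraps to 9, carry into field.
Latitude field M = 12; −1 → 11 = L.
The longitude characters are unchanged.

AL59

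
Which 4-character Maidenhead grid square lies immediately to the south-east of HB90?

IA09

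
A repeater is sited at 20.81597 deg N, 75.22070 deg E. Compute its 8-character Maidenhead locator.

ML70ot65

Add 180° to longitude and 90° to latitude: 255.22070, 110.81597.
Field: 255.22070/20 → 12 → M, 110.81597/10 → 11 → L; chars ML.
Square: 15.22070/2 → 7, 0.81597/1 → 0; chars 70.
Subsquare: 1.22070/0.0833333 → 14 → o, 0.81597/0.0416667 → 19 → t; chars ot.
Extended square: 0.05403/0.00833333 → 6, 0.02430/0.00416667 → 5; chars 65.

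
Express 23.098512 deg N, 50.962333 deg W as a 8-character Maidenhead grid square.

GL43mc43

Add 180° to longitude and 90° to latitude: 129.03767, 113.09851.
Field: 129.03767/20 → 6 → G, 113.09851/10 → 11 → L; chars GL.
Square: 9.03767/2 → 4, 3.09851/1 → 3; chars 43.
Subsquare: 1.03767/0.0833333 → 12 → m, 0.09851/0.0416667 → 2 → c; chars mc.
Extended square: 0.03767/0.00833333 → 4, 0.01518/0.00416667 → 3; chars 43.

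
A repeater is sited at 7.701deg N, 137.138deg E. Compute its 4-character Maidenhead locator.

PJ87

Add 180° to longitude and 90° to latitude: 317.14, 97.70.
Field: lon ⌊317.14/20⌋ = 15 → P; lat ⌊97.70/10⌋ = 9 → J.
Square: lon ⌊17.14/2⌋ = 8; lat ⌊7.70/1⌋ = 7.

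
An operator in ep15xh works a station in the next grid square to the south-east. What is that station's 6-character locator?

Longitude subsquare x = 23; +1 → 24, wraps to 0 = a, carry into square.
Longitude square 1; +1 → 2.
Latitude subsquare h = 7; −1 → 6 = g.

EP25ag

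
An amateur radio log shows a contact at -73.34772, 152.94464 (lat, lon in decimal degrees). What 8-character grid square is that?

QB66lp36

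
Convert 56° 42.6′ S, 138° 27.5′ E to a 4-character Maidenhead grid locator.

PD93

Add 180° to longitude and 90° to latitude: 318.46, 33.29.
Field (20°×10°, letters A–R): 318.46/20 → 15 → P, 33.29/10 → 3 → D; chars PD.
Square (2°×1°, digits 0–9): 18.46/2 → 9, 3.29/1 → 3; chars 93.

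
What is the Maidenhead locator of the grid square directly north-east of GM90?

Longitude square 9; +1 → 10, wraps to 0, carry into field.
Longitude field G = 6; +1 → 7 = H.
Latitude square 0; +1 → 1.

HM01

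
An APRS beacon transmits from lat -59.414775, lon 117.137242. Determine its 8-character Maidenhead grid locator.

OD80no60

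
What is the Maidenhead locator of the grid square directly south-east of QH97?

Longitude square 9; +1 → 10, wraps to 0, carry into field.
Longitude field Q = 16; +1 → 17 = R.
Latitude square 7; −1 → 6.

RH06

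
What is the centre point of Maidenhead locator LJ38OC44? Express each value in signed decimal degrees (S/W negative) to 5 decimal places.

8.10208, 47.20417

Field L=11, J=9: +11·20° lon, +9·10° lat → SW at lon 40°, lat 0°.
Square 3, 8: +3·2° lon, +8·1° lat → SW at lon 46°, lat 8°.
Subsquare o=14, c=2: +14·0.0833333° lon, +2·0.0416667° lat → SW at lon 47.1667°, lat 8.08333°.
Extended square 4, 4: +4·0.00833333° lon, +4·0.00416667° lat → SW at lon 47.2°, lat 8.1°.
Cell spans 0.00833333° lon × 0.00416667° lat. Centre is SW corner plus half of each.
latitude 8.10208, longitude 47.20417.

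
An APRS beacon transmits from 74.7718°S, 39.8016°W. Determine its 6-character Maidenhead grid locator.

Offset from 180°W / 90°S: lon 140.1984°, lat 15.2282°.
Field (20°×10°, letters A–R): lon ⌊140.1984/20⌋ = 7 → H; lat ⌊15.2282/10⌋ = 1 → B.
Square (2°×1°, digits 0–9): lon ⌊0.1984/2⌋ = 0; lat ⌊5.2282/1⌋ = 5.
Subsquare (5′×2.5′, letters a–x): lon ⌊0.1984/0.0833333⌋ = 2 → c; lat ⌊0.2282/0.0416667⌋ = 5 → f.

HB05cf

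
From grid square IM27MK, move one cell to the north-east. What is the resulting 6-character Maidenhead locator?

IM27nl

Longitude subsquare m = 12; +1 → 13 = n.
Latitude subsquare k = 10; +1 → 11 = l.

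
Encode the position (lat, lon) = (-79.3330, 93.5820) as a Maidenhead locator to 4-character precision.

NB60

Shift to the Maidenhead origin (180°W, 90°S): lon 273.58, lat 10.67.
Field: 273.58/20 → 13 → N, 10.67/10 → 1 → B; chars NB.
Square: 13.58/2 → 6, 0.67/1 → 0; chars 60.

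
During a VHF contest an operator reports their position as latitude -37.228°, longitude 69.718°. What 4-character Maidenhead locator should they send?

Offset from 180°W / 90°S: lon 249.72°, lat 52.77°.
Field: lon ⌊249.72/20⌋ = 12 → M; lat ⌊52.77/10⌋ = 5 → F.
Square: lon ⌊9.72/2⌋ = 4; lat ⌊2.77/1⌋ = 2.

MF42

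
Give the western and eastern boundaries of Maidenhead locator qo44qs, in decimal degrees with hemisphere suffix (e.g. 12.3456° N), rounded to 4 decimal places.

149.3333° E, 149.4167° E

Field Q=16, O=14: +16·20° lon, +14·10° lat → SW at lon 140°, lat 50°.
Square 4, 4: +4·2° lon, +4·1° lat → SW at lon 148°, lat 54°.
Subsquare q=16, s=18: +16·0.0833333° lon, +18·0.0416667° lat → SW at lon 149.333°, lat 54.75°.
Cell spans 0.0833333° lon × 0.0416667° lat.
west 149.3333° E, east 149.4167° E.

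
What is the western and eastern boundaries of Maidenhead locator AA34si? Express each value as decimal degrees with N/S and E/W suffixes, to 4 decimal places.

172.5000° W, 172.4167° W

Field A=0, A=0: +0·20° lon, +0·10° lat → SW at lon -180°, lat -90°.
Square 3, 4: +3·2° lon, +4·1° lat → SW at lon -174°, lat -86°.
Subsquare s=18, i=8: +18·0.0833333° lon, +8·0.0416667° lat → SW at lon -172.5°, lat -85.6667°.
Cell spans 0.0833333° lon × 0.0416667° lat.
west 172.5000° W, east 172.4167° W.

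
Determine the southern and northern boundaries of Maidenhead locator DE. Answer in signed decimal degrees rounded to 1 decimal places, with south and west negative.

Field D=3, E=4: +3·20° lon, +4·10° lat → SW at lon -120°, lat -50°.
Cell spans 20° lon × 10° lat.
south -50.0, north -40.0.

-50.0, -40.0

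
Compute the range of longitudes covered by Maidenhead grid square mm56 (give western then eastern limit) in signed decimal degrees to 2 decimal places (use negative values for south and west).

Field M=12, M=12: +12·20° lon, +12·10° lat → SW at lon 60°, lat 30°.
Square 5, 6: +5·2° lon, +6·1° lat → SW at lon 70°, lat 36°.
Cell spans 2° lon × 1° lat.
west 70.00, east 72.00.

70.00, 72.00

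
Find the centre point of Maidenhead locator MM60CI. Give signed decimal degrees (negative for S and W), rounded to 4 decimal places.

30.3542, 72.2083

Field M=12, M=12: +12·20° lon, +12·10° lat → SW at lon 60°, lat 30°.
Square 6, 0: +6·2° lon, +0·1° lat → SW at lon 72°, lat 30°.
Subsquare c=2, i=8: +2·0.0833333° lon, +8·0.0416667° lat → SW at lon 72.1667°, lat 30.3333°.
Cell spans 0.0833333° lon × 0.0416667° lat. Centre is SW corner plus half of each.
latitude 30.3542, longitude 72.2083.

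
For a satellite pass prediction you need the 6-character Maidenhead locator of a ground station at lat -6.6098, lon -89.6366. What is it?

Shift to the Maidenhead origin (180°W, 90°S): lon 90.3634, lat 83.3902.
Field: lon ⌊90.3634/20⌋ = 4 → E; lat ⌊83.3902/10⌋ = 8 → I.
Square: lon ⌊10.3634/2⌋ = 5; lat ⌊3.3902/1⌋ = 3.
Subsquare: lon ⌊0.3634/0.0833333⌋ = 4 → e; lat ⌊0.3902/0.0416667⌋ = 9 → j.

EI53ej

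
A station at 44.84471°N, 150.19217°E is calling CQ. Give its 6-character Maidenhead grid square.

QN54cu

Shift to the Maidenhead origin (180°W, 90°S): lon 330.1922, lat 134.8447.
Field: lon ⌊330.1922/20⌋ = 16 → Q; lat ⌊134.8447/10⌋ = 13 → N.
Square: lon ⌊10.1922/2⌋ = 5; lat ⌊4.8447/1⌋ = 4.
Subsquare: lon ⌊0.1922/0.0833333⌋ = 2 → c; lat ⌊0.8447/0.0416667⌋ = 20 → u.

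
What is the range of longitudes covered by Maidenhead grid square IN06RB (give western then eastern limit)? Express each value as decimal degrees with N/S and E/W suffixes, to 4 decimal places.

Field I=8, N=13: +8·20° lon, +13·10° lat → SW at lon -20°, lat 40°.
Square 0, 6: +0·2° lon, +6·1° lat → SW at lon -20°, lat 46°.
Subsquare r=17, b=1: +17·0.0833333° lon, +1·0.0416667° lat → SW at lon -18.5833°, lat 46.0417°.
Cell spans 0.0833333° lon × 0.0416667° lat.
west 18.5833° W, east 18.5000° W.

18.5833° W, 18.5000° W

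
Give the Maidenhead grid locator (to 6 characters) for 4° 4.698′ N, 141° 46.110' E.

QJ04vb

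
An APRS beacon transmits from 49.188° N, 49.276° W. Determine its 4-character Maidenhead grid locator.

GN59

Shift to the Maidenhead origin (180°W, 90°S): lon 130.72, lat 139.19.
Field: lon ⌊130.72/20⌋ = 6 → G; lat ⌊139.19/10⌋ = 13 → N.
Square: lon ⌊10.72/2⌋ = 5; lat ⌊9.19/1⌋ = 9.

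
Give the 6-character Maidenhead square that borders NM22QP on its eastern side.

NM22rp

Longitude subsquare q = 16; +1 → 17 = r.
The latitude characters are unchanged.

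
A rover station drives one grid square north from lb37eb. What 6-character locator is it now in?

LB37ec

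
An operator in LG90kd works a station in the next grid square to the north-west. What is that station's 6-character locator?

LG90je

Longitude subsquare k = 10; −1 → 9 = j.
Latitude subsquare d = 3; +1 → 4 = e.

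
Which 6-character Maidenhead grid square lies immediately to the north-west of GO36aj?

GO26xk

Longitude subsquare a = 0; −1 → -1, wraps to 23 = x, carry into square.
Longitude square 3; −1 → 2.
Latitude subsquare j = 9; +1 → 10 = k.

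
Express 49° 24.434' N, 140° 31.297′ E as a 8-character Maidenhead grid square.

QN09gj27

Shift to the Maidenhead origin (180°W, 90°S): lon 320.52162, lat 139.40723.
Field: 320.52162/20 → 16 → Q, 139.40723/10 → 13 → N; chars QN.
Square: 0.52162/2 → 0, 9.40723/1 → 9; chars 09.
Subsquare: 0.52162/0.0833333 → 6 → g, 0.40723/0.0416667 → 9 → j; chars gj.
Extended square: 0.02162/0.00833333 → 2, 0.03223/0.00416667 → 7; chars 27.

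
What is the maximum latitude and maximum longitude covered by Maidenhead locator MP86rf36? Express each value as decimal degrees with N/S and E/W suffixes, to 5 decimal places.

66.23750° N, 77.45000° E

Field M=12, P=15: +12·20° lon, +15·10° lat → SW at lon 60°, lat 60°.
Square 8, 6: +8·2° lon, +6·1° lat → SW at lon 76°, lat 66°.
Subsquare r=17, f=5: +17·0.0833333° lon, +5·0.0416667° lat → SW at lon 77.4167°, lat 66.2083°.
Extended square 3, 6: +3·0.00833333° lon, +6·0.00416667° lat → SW at lon 77.4417°, lat 66.2333°.
Cell spans 0.00833333° lon × 0.00416667° lat. NE corner is SW corner plus one full cell.
latitude 66.23750° N, longitude 77.45000° E.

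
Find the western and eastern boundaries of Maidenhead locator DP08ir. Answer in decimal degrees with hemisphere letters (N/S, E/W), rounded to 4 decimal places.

119.3333° W, 119.2500° W

Field D=3, P=15: +3·20° lon, +15·10° lat → SW at lon -120°, lat 60°.
Square 0, 8: +0·2° lon, +8·1° lat → SW at lon -120°, lat 68°.
Subsquare i=8, r=17: +8·0.0833333° lon, +17·0.0416667° lat → SW at lon -119.333°, lat 68.7083°.
Cell spans 0.0833333° lon × 0.0416667° lat.
west 119.3333° W, east 119.2500° W.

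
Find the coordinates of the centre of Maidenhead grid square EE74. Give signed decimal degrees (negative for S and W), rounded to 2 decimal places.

Field E=4, E=4: +4·20° lon, +4·10° lat → SW at lon -100°, lat -50°.
Square 7, 4: +7·2° lon, +4·1° lat → SW at lon -86°, lat -46°.
Cell spans 2° lon × 1° lat. Centre is SW corner plus half of each.
latitude -45.50, longitude -85.00.

-45.50, -85.00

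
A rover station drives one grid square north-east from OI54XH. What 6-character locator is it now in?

OI64ai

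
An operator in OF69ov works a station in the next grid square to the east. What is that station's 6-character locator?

OF69pv

Longitude subsquare o = 14; +1 → 15 = p.
The latitude characters are unchanged.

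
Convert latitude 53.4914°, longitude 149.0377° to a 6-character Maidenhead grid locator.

QO43ml

Offset from 180°W / 90°S: lon 329.0377°, lat 143.4914°.
Field: 329.0377/20 → 16 → Q, 143.4914/10 → 14 → O; chars QO.
Square: 9.0377/2 → 4, 3.4914/1 → 3; chars 43.
Subsquare: 1.0377/0.0833333 → 12 → m, 0.4914/0.0416667 → 11 → l; chars ml.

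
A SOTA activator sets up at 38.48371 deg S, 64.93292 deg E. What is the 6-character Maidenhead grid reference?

MF21lm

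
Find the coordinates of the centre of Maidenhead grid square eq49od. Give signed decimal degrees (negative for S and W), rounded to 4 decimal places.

79.1458, -90.7917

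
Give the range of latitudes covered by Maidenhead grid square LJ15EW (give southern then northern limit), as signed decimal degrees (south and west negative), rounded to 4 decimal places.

Field L=11, J=9: +11·20° lon, +9·10° lat → SW at lon 40°, lat 0°.
Square 1, 5: +1·2° lon, +5·1° lat → SW at lon 42°, lat 5°.
Subsquare e=4, w=22: +4·0.0833333° lon, +22·0.0416667° lat → SW at lon 42.3333°, lat 5.91667°.
Cell spans 0.0833333° lon × 0.0416667° lat.
south 5.9167, north 5.9583.

5.9167, 5.9583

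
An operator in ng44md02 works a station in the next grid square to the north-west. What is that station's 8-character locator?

NG44ld93

Longitude extended square 0; −1 → -1, wraps to 9, carry into subsquare.
Longitude subsquare m = 12; −1 → 11 = l.
Latitude extended square 2; +1 → 3.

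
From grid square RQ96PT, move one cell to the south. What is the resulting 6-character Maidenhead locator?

Latitude subsquare t = 19; −1 → 18 = s.
The longitude characters are unchanged.

RQ96ps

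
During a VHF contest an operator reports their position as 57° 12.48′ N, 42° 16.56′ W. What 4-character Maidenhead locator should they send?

Add 180° to longitude and 90° to latitude: 137.72, 147.21.
Field: 137.72/20 → 6 → G, 147.21/10 → 14 → O; chars GO.
Square: 17.72/2 → 8, 7.21/1 → 7; chars 87.

GO87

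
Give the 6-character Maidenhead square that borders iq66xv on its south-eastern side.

IQ76au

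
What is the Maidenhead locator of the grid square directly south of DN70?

DM79

Latitude square 0; −1 → -1, wraps to 9, carry into field.
Latitude field N = 13; −1 → 12 = M.
The longitude characters are unchanged.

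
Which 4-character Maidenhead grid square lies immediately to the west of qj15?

QJ05

Longitude square 1; −1 → 0.
The latitude characters are unchanged.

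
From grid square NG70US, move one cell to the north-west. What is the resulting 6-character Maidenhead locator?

NG70tt

Longitude subsquare u = 20; −1 → 19 = t.
Latitude subsquare s = 18; +1 → 19 = t.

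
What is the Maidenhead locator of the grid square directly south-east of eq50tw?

EQ50uv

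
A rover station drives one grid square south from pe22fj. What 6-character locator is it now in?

Latitude subsquare j = 9; −1 → 8 = i.
The longitude characters are unchanged.

PE22fi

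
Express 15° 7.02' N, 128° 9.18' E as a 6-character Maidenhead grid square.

Shift to the Maidenhead origin (180°W, 90°S): lon 308.1530, lat 105.1170.
Field: 308.1530/20 → 15 → P, 105.1170/10 → 10 → K; chars PK.
Square: 8.1530/2 → 4, 5.1170/1 → 5; chars 45.
Subsquare: 0.1530/0.0833333 → 1 → b, 0.1170/0.0416667 → 2 → c; chars bc.

PK45bc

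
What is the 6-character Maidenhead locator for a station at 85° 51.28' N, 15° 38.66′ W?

Shift to the Maidenhead origin (180°W, 90°S): lon 164.3557, lat 175.8547.
Field: lon ⌊164.3557/20⌋ = 8 → I; lat ⌊175.8547/10⌋ = 17 → R.
Square: lon ⌊4.3557/2⌋ = 2; lat ⌊5.8547/1⌋ = 5.
Subsquare: lon ⌊0.3557/0.0833333⌋ = 4 → e; lat ⌊0.8547/0.0416667⌋ = 20 → u.

IR25eu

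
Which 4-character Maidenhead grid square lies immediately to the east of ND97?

OD07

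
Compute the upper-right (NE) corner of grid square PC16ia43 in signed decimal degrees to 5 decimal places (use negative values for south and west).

-63.98333, 122.70833

Field P=15, C=2: +15·20° lon, +2·10° lat → SW at lon 120°, lat -70°.
Square 1, 6: +1·2° lon, +6·1° lat → SW at lon 122°, lat -64°.
Subsquare i=8, a=0: +8·0.0833333° lon, +0·0.0416667° lat → SW at lon 122.667°, lat -64°.
Extended square 4, 3: +4·0.00833333° lon, +3·0.00416667° lat → SW at lon 122.7°, lat -63.9875°.
Cell spans 0.00833333° lon × 0.00416667° lat. NE corner is SW corner plus one full cell.
latitude -63.98333, longitude 122.70833.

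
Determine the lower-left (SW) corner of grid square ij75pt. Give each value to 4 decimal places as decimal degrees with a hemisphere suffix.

5.7917° N, 4.7500° W

Field I=8, J=9: +8·20° lon, +9·10° lat → SW at lon -20°, lat 0°.
Square 7, 5: +7·2° lon, +5·1° lat → SW at lon -6°, lat 5°.
Subsquare p=15, t=19: +15·0.0833333° lon, +19·0.0416667° lat → SW at lon -4.75°, lat 5.79167°.
latitude 5.7917° N, longitude 4.7500° W.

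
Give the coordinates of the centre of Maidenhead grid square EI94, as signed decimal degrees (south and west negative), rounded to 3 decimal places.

-5.500, -81.000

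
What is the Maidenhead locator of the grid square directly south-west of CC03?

Longitude square 0; −1 → -1, wraps to 9, carry into field.
Longitude field C = 2; −1 → 1 = B.
Latitude square 3; −1 → 2.

BC92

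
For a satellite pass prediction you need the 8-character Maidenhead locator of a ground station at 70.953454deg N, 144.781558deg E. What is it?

QQ20jw38

Offset from 180°W / 90°S: lon 324.78156°, lat 160.95345°.
Field: 324.78156/20 → 16 → Q, 160.95345/10 → 16 → Q; chars QQ.
Square: 4.78156/2 → 2, 0.95345/1 → 0; chars 20.
Subsquare: 0.78156/0.0833333 → 9 → j, 0.95345/0.0416667 → 22 → w; chars jw.
Extended square: 0.03156/0.00833333 → 3, 0.03679/0.00416667 → 8; chars 38.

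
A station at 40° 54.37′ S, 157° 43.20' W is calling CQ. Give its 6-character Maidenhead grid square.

BE19dc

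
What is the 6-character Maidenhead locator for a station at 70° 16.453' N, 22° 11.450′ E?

KQ10cg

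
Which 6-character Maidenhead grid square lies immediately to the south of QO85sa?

QO84sx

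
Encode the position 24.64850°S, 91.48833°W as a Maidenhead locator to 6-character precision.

Shift to the Maidenhead origin (180°W, 90°S): lon 88.5117, lat 65.3515.
Field: lon ⌊88.5117/20⌋ = 4 → E; lat ⌊65.3515/10⌋ = 6 → G.
Square: lon ⌊8.5117/2⌋ = 4; lat ⌊5.3515/1⌋ = 5.
Subsquare: lon ⌊0.5117/0.0833333⌋ = 6 → g; lat ⌊0.3515/0.0416667⌋ = 8 → i.

EG45gi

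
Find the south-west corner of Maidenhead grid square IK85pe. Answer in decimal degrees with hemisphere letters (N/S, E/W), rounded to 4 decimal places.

15.1667° N, 2.7500° W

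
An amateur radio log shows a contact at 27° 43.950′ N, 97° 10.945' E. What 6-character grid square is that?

Add 180° to longitude and 90° to latitude: 277.1824, 117.7325.
Field (20°×10°, letters A–R): 277.1824/20 → 13 → N, 117.7325/10 → 11 → L; chars NL.
Square (2°×1°, digits 0–9): 17.1824/2 → 8, 7.7325/1 → 7; chars 87.
Subsquare (5′×2.5′, letters a–x): 1.1824/0.0833333 → 14 → o, 0.7325/0.0416667 → 17 → r; chars or.

NL87or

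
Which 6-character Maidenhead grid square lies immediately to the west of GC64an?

GC54xn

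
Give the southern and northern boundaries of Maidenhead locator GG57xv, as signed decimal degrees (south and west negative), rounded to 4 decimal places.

Field G=6, G=6: +6·20° lon, +6·10° lat → SW at lon -60°, lat -30°.
Square 5, 7: +5·2° lon, +7·1° lat → SW at lon -50°, lat -23°.
Subsquare x=23, v=21: +23·0.0833333° lon, +21·0.0416667° lat → SW at lon -48.0833°, lat -22.125°.
Cell spans 0.0833333° lon × 0.0416667° lat.
south -22.1250, north -22.0833.

-22.1250, -22.0833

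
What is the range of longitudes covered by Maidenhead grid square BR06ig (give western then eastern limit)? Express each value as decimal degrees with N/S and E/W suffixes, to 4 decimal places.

159.3333° W, 159.2500° W

Field B=1, R=17: +1·20° lon, +17·10° lat → SW at lon -160°, lat 80°.
Square 0, 6: +0·2° lon, +6·1° lat → SW at lon -160°, lat 86°.
Subsquare i=8, g=6: +8·0.0833333° lon, +6·0.0416667° lat → SW at lon -159.333°, lat 86.25°.
Cell spans 0.0833333° lon × 0.0416667° lat.
west 159.3333° W, east 159.2500° W.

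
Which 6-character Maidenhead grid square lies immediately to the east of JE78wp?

Longitude subsquare w = 22; +1 → 23 = x.
The latitude characters are unchanged.

JE78xp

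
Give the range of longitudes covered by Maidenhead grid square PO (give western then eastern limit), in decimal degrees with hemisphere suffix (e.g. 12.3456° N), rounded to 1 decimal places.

120.0° E, 140.0° E

Field P=15, O=14: +15·20° lon, +14·10° lat → SW at lon 120°, lat 50°.
Cell spans 20° lon × 10° lat.
west 120.0° E, east 140.0° E.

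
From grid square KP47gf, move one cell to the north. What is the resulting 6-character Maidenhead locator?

KP47gg

Latitude subsquare f = 5; +1 → 6 = g.
The longitude characters are unchanged.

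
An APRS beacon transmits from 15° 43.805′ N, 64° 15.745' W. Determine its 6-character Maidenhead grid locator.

Add 180° to longitude and 90° to latitude: 115.7376, 105.7301.
Field: lon ⌊115.7376/20⌋ = 5 → F; lat ⌊105.7301/10⌋ = 10 → K.
Square: lon ⌊15.7376/2⌋ = 7; lat ⌊5.7301/1⌋ = 5.
Subsquare: lon ⌊1.7376/0.0833333⌋ = 20 → u; lat ⌊0.7301/0.0416667⌋ = 17 → r.

FK75ur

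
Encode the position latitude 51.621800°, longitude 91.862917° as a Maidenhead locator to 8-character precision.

Shift to the Maidenhead origin (180°W, 90°S): lon 271.86292, lat 141.62180.
Field: lon ⌊271.86292/20⌋ = 13 → N; lat ⌊141.62180/10⌋ = 14 → O.
Square: lon ⌊11.86292/2⌋ = 5; lat ⌊1.62180/1⌋ = 1.
Subsquare: lon ⌊1.86292/0.0833333⌋ = 22 → w; lat ⌊0.62180/0.0416667⌋ = 14 → o.
Extended square: lon ⌊0.02958/0.00833333⌋ = 3; lat ⌊0.03847/0.00416667⌋ = 9.

NO51wo39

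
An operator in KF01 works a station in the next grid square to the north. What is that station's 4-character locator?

KF02

Latitude square 1; +1 → 2.
The longitude characters are unchanged.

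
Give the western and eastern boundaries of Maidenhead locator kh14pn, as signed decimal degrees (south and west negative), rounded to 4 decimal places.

23.2500, 23.3333

Field K=10, H=7: +10·20° lon, +7·10° lat → SW at lon 20°, lat -20°.
Square 1, 4: +1·2° lon, +4·1° lat → SW at lon 22°, lat -16°.
Subsquare p=15, n=13: +15·0.0833333° lon, +13·0.0416667° lat → SW at lon 23.25°, lat -15.4583°.
Cell spans 0.0833333° lon × 0.0416667° lat.
west 23.2500, east 23.3333.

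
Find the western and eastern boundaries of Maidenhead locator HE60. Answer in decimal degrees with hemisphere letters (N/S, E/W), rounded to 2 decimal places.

28.00° W, 26.00° W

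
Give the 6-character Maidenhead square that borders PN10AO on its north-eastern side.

PN10bp

Longitude subsquare a = 0; +1 → 1 = b.
Latitude subsquare o = 14; +1 → 15 = p.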